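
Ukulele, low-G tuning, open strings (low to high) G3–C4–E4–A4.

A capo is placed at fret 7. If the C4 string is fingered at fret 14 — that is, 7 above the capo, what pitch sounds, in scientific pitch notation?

D5

The capo raises the open C4 by 7 semitones to G4; fretting 7 more gives C4 + 7 + 7 = C4 + 14 semitones = D5.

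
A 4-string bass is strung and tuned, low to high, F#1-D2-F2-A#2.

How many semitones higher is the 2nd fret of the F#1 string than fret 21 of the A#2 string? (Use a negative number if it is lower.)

-35 semitones

F#1 at fret 2 → G#1 (MIDI 32); A#2 at fret 21 → G4 (MIDI 67).
32 − 67 = -35, so the two pitches are 35 semitones apart.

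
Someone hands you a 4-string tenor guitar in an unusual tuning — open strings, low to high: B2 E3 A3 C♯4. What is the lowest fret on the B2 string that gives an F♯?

7

From B2, count semitones up the chromatic scale until reaching F♯: B–C–C#–D–D#–E–F–F# — 7 steps.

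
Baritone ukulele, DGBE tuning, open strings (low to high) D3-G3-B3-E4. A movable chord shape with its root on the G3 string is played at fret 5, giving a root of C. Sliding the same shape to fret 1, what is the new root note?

Moving from fret 5 to fret 1 shifts the root by -4 semitones.
C down 4 semitones is G#.

G#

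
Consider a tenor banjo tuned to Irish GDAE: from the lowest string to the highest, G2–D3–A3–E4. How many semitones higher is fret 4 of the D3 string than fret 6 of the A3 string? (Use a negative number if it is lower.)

-9 semitones

D3 at fret 4 → F#3 (MIDI 54); A3 at fret 6 → D#4 (MIDI 63).
54 − 63 = -9, so the two pitches are 9 semitones apart.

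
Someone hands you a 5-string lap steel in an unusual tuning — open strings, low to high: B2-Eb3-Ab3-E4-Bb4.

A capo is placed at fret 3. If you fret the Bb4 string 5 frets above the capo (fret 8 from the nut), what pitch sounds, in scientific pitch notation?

The capo raises the open Bb4 by 3 semitones to Db5; fretting 5 more gives Bb4 + 3 + 5 = Bb4 + 8 semitones = Gb5.

Gb5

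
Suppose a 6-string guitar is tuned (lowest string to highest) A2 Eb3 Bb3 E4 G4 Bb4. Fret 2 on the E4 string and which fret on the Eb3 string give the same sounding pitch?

E4 at fret 2 is E4 + 2 semitones = Gb4.
The open Eb3 string is 13 semitones below the open E4, so the same pitch on the Eb3 string lies at fret 2 + 13 = 15.

15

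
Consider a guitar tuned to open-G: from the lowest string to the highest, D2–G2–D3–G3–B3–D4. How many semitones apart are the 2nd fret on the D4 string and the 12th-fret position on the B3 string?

D4 at fret 2 → E4 (MIDI 64); B3 at fret 12 → B4 (MIDI 71).
64 − 71 = -7, so the two pitches are 7 semitones apart, with B4 the higher.

7 semitones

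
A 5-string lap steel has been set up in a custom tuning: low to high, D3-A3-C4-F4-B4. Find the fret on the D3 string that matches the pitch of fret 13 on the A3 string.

Fret 13 on A3 is MIDI 57 + 13 = 70 (A♯4). On the D3 string (open MIDI 50), that pitch is 70 − 50 = fret 20.

20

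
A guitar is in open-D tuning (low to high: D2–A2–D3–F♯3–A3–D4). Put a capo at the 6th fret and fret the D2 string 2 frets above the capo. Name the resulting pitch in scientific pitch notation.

A♯2

The capo raises the open D2 by 6 semitones to G♯2; fretting 2 more gives D2 + 6 + 2 = D2 + 8 semitones = A♯2.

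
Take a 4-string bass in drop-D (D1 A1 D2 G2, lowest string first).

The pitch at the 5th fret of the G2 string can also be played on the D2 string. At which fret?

Fret 5 on G2 is MIDI 43 + 5 = 48 (C3). On the D2 string (open MIDI 38), that pitch is 48 − 38 = fret 10.

10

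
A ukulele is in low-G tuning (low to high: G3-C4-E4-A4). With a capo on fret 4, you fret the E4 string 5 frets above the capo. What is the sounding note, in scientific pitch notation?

C#5

The capo raises the open E4 by 4 semitones to G#4; fretting 5 more gives E4 + 4 + 5 = E4 + 9 semitones = C#5.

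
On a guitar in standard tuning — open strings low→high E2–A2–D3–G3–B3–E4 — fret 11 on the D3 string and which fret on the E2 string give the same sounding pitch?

Fret 11 on D3 is MIDI 50 + 11 = 61 (C#4). On the E2 string (open MIDI 40), that pitch is 61 − 40 = fret 21.

21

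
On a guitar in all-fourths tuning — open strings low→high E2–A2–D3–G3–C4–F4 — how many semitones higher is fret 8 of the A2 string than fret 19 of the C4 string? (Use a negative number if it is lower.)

A2 at fret 8 → F3 (MIDI 53); C4 at fret 19 → G5 (MIDI 79).
53 − 79 = -26, so the two pitches are 26 semitones apart.

-26 semitones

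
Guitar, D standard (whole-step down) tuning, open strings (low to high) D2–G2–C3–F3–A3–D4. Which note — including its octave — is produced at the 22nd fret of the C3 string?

A♯4

The open C3 string plus 22 semitones: C–C#–D–D#–…–G#–A–A#.
The walk passes from B into C once, so the octave number goes from 3 to 4.
(Equivalently spelled B♭4.)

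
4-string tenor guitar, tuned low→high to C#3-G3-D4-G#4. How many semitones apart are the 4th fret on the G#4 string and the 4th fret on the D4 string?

6 semitones

G#4 at fret 4 → C5 (MIDI 72); D4 at fret 4 → F#4 (MIDI 66).
72 − 66 = 6, so the two pitches are 6 semitones apart, with C5 the higher.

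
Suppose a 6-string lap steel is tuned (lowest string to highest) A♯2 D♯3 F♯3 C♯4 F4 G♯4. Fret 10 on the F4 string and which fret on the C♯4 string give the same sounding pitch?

Fret 10 on F4 is MIDI 65 + 10 = 75 (D♯5). On the C♯4 string (open MIDI 61), that pitch is 75 − 61 = fret 14.

14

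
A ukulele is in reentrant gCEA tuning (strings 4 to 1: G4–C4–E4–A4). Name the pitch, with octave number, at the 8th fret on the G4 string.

D♯5

The open G4 string plus 8 semitones: G–G#–A–A#–B–C–C#–D–D#.
The walk passes from B into C once, so the octave number goes from 4 to 5.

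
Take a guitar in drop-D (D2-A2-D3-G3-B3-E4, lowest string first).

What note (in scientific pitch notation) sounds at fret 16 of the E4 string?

G♯5

The open E4 string plus 16 semitones: E–F–F#–G–…–F#–G–G#.
The walk passes from B into C once, so the octave number goes from 4 to 5.
(Equivalently spelled A♭5.)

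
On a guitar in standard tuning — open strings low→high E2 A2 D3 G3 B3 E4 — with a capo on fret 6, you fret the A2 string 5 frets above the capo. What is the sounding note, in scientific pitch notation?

G♯3

The capo raises the open A2 by 6 semitones to D♯3; fretting 5 more gives A2 + 6 + 5 = A2 + 11 semitones = G♯3.
(Also written A♭.)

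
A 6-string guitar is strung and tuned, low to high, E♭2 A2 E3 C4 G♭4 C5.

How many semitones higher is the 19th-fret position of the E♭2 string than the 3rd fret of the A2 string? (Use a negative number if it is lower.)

E♭2 at fret 19 → B♭3 (MIDI 58); A2 at fret 3 → C3 (MIDI 48).
58 − 48 = 10, so the two pitches are 10 semitones apart.

10 semitones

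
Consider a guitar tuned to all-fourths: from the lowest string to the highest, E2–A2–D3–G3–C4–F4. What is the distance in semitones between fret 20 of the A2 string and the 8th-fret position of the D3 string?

A2 at fret 20 → F4 (MIDI 65); D3 at fret 8 → A♯3 (MIDI 58).
65 − 58 = 7, so the two pitches are 7 semitones apart, with F4 the higher.

7 semitones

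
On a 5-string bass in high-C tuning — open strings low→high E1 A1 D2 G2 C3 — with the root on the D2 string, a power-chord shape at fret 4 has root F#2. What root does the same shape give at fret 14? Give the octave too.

E3

Moving from fret 4 to fret 14 shifts the root by 10 semitones.
F#2 up 10 semitones is E3.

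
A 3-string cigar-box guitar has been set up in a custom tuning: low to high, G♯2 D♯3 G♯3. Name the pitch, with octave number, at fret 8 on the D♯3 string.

B3

Each fret is one semitone, so D♯3 + 8 = B3.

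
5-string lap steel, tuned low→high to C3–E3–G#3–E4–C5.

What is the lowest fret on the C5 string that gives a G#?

8

From C5, count semitones up the chromatic scale until reaching G#: C–C#–D–D#–E–F–F#–G–G# — 8 steps.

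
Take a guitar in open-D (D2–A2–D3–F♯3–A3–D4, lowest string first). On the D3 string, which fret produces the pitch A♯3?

8

A♯3 is 8 semitones above the open D3 (D–D#–E–F–F#–G–G#–A–A#), so it sits at fret 8.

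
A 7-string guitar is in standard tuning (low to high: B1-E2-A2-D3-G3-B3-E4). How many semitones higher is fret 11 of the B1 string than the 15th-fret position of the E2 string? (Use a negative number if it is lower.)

B1 at fret 11 → A♯2 (MIDI 46); E2 at fret 15 → G3 (MIDI 55).
46 − 55 = -9, so the two pitches are 9 semitones apart.

-9 semitones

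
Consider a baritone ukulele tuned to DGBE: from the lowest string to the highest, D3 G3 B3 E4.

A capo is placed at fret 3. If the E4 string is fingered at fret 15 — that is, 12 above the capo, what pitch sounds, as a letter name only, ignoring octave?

G

The capo raises the open E4 by 3 semitones to G4; fretting 12 more gives E4 + 3 + 12 = E4 + 15 semitones, landing on G.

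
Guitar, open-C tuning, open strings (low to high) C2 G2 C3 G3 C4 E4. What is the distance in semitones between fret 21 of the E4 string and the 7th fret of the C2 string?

E4 at fret 21 → C#6 (MIDI 85); C2 at fret 7 → G2 (MIDI 43).
85 − 43 = 42, so the two pitches are 42 semitones apart, with C#6 the higher.

42 semitones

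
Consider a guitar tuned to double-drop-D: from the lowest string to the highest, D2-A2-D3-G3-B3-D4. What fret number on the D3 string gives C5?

22

C5 is 22 semitones above the open D3 (D–D#–E–F–…–A#–B–C), so it sits at fret 22.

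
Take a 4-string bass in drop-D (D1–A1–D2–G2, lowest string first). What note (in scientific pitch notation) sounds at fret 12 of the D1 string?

D2

Each fret is one semitone, so D1 + 12 = D2.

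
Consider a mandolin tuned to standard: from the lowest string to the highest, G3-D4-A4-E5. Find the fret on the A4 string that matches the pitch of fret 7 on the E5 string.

14

E5 at fret 7 is E5 + 7 semitones = B5.
The open A4 string is 7 semitones below the open E5, so the same pitch on the A4 string lies at fret 7 + 7 = 14.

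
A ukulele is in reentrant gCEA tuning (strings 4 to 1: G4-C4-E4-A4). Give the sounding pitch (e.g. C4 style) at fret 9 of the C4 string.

A4

Each fret is one semitone, so C4 + 9 = A4.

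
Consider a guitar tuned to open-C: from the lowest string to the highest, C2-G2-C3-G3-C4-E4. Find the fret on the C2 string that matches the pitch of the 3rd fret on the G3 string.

Fret 3 on G3 is MIDI 55 + 3 = 58 (A#3). On the C2 string (open MIDI 36), that pitch is 58 − 36 = fret 22.

22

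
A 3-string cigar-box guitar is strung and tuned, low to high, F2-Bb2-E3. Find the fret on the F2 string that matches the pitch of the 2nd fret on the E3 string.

13

Fret 2 on E3 is MIDI 52 + 2 = 54 (Gb3). On the F2 string (open MIDI 41), that pitch is 54 − 41 = fret 13.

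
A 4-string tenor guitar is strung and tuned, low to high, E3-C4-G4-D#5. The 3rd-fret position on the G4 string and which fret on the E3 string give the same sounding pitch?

G4 at fret 3 is G4 + 3 semitones = A#4.
The open E3 string is 15 semitones below the open G4, so the same pitch on the E3 string lies at fret 3 + 15 = 18.

18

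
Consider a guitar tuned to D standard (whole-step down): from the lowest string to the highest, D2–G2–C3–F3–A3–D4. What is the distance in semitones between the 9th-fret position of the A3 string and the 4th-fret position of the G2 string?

19 semitones

A3 at fret 9 → F#4 (MIDI 66); G2 at fret 4 → B2 (MIDI 47).
66 − 47 = 19, so the two pitches are 19 semitones apart, with F#4 the higher.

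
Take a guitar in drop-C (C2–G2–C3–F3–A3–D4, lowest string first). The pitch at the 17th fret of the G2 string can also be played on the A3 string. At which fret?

Fret 17 on G2 is MIDI 43 + 17 = 60 (C4). On the A3 string (open MIDI 57), that pitch is 60 − 57 = fret 3.

3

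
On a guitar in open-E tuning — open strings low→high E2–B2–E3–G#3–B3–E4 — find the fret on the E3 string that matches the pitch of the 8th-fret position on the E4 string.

Fret 8 on E4 is MIDI 64 + 8 = 72 (C5). On the E3 string (open MIDI 52), that pitch is 72 − 52 = fret 20.

20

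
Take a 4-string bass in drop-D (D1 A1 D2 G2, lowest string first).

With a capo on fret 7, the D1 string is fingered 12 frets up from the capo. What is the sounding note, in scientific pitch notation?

A2

The capo raises the open D1 by 7 semitones to A1; fretting 12 more gives D1 + 7 + 12 = D1 + 19 semitones = A2.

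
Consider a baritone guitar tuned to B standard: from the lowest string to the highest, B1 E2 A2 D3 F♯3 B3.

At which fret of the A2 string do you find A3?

12

A3 is 12 semitones above the open A2 (A–A#–B–C–…–G–G#–A), so it sits at fret 12.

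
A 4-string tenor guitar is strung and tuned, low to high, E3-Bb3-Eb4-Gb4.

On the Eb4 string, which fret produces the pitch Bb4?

7

Bb4 is 7 semitones above the open Eb4 (Eb–E–F–Gb–G–Ab–A–Bb), so it sits at fret 7.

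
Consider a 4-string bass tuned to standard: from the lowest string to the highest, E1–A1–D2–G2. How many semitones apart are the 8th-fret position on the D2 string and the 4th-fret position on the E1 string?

14 semitones

D2 at fret 8 → A#2 (MIDI 46); E1 at fret 4 → G#1 (MIDI 32).
46 − 32 = 14, so the two pitches are 14 semitones apart, with A#2 the higher.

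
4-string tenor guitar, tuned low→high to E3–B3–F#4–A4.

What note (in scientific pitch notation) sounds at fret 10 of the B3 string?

A4

B3 is MIDI 59. Adding 10 gives 69, which is A4.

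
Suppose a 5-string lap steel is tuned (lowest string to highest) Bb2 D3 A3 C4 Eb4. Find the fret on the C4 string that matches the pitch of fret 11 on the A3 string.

Fret 11 on A3 is MIDI 57 + 11 = 68 (Ab4). On the C4 string (open MIDI 60), that pitch is 68 − 60 = fret 8.

8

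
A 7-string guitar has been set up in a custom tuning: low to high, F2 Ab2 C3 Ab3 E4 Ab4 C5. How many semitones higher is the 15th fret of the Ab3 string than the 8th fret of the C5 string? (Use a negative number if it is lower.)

Ab3 at fret 15 → B4 (MIDI 71); C5 at fret 8 → Ab5 (MIDI 80).
71 − 80 = -9, so the two pitches are 9 semitones apart.

-9 semitones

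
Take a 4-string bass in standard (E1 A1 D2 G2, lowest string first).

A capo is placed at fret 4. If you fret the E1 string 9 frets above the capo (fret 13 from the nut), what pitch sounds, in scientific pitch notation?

The capo raises the open E1 by 4 semitones to G#1; fretting 9 more gives E1 + 4 + 9 = E1 + 13 semitones = F2.

F2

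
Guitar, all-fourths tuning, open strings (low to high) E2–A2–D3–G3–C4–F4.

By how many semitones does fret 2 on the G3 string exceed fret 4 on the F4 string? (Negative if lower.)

G3 at fret 2 → A3 (MIDI 57); F4 at fret 4 → A4 (MIDI 69).
57 − 69 = -12, so the two pitches are 12 semitones apart.

-12 semitones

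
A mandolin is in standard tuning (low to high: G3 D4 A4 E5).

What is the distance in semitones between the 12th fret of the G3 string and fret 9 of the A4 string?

G3 at fret 12 → G4 (MIDI 67); A4 at fret 9 → F♯5 (MIDI 78).
67 − 78 = -11, so the two pitches are 11 semitones apart, with F♯5 the higher.

11 semitones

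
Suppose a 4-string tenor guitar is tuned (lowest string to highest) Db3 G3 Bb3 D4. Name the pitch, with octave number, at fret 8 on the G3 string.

Eb4

The open G3 string plus 8 semitones: G–Ab–A–Bb–B–C–Db–D–Eb.
The walk passes from B into C once, so the octave number goes from 3 to 4.
(Equivalently spelled D#4.)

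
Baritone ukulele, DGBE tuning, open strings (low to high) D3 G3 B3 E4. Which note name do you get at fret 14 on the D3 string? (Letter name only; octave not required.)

Each fret is one semitone, so D3 + 14 = E.

E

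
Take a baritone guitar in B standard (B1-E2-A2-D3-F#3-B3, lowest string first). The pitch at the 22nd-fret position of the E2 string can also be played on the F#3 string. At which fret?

E2 at fret 22 is E2 + 22 semitones = D4.
The open F#3 string is 14 semitones above the open E2, so the same pitch on the F#3 string lies at fret 22 − 14 = 8.

8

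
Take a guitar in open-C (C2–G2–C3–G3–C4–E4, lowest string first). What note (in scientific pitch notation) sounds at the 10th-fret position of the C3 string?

A#3

C3 is MIDI 48. Adding 10 gives 58, which is A#3.
(Equivalently spelled Bb3.)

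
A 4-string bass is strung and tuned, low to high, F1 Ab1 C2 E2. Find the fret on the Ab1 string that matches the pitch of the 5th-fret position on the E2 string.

13

Fret 5 on E2 is MIDI 40 + 5 = 45 (A2). On the Ab1 string (open MIDI 32), that pitch is 45 − 32 = fret 13.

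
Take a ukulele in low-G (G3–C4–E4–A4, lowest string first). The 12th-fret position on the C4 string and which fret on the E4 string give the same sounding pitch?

8

C4 at fret 12 is C4 + 12 semitones = C5.
The open E4 string is 4 semitones above the open C4, so the same pitch on the E4 string lies at fret 12 − 4 = 8.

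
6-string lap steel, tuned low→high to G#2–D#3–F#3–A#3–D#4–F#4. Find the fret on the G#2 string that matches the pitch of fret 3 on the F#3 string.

13

F#3 at fret 3 is F#3 + 3 semitones = A3.
The open G#2 string is 10 semitones below the open F#3, so the same pitch on the G#2 string lies at fret 3 + 10 = 13.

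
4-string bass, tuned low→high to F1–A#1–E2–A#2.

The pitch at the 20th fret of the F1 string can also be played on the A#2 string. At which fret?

F1 at fret 20 is F1 + 20 semitones = C#3.
The open A#2 string is 17 semitones above the open F1, so the same pitch on the A#2 string lies at fret 20 − 17 = 3.

3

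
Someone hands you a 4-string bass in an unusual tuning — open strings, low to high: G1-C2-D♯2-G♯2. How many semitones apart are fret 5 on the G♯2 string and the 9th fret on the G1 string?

9 semitones

G♯2 at fret 5 → C♯3 (MIDI 49); G1 at fret 9 → E2 (MIDI 40).
49 − 40 = 9, so the two pitches are 9 semitones apart, with C♯3 the higher.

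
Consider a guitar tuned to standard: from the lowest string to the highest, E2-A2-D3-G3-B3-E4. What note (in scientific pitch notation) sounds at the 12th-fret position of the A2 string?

A3

A2 is MIDI 45. Adding 12 gives 57, which is A3.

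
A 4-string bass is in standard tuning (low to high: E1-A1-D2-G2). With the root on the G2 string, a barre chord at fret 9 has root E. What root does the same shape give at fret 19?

Moving from fret 9 to fret 19 shifts the root by 10 semitones.
E up 10 semitones is D.

D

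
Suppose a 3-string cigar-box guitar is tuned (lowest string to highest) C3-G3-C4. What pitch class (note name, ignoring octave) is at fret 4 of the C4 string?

The open C4 string plus 4 semitones: C–C#–D–D#–E.

E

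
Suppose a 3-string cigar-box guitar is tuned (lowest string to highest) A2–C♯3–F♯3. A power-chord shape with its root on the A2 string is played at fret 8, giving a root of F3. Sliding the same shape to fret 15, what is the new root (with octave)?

C4

Moving from fret 8 to fret 15 shifts the root by 7 semitones.
F3 up 7 semitones is C4.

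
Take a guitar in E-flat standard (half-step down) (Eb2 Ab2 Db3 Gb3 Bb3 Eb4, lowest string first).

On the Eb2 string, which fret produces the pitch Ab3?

17

Ab3 is 17 semitones above the open Eb2 (Eb–E–F–Gb–…–Gb–G–Ab), so it sits at fret 17.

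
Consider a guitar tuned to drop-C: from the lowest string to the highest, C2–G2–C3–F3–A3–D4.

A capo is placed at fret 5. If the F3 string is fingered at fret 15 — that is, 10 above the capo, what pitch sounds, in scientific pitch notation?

The capo raises the open F3 by 5 semitones to A#3; fretting 10 more gives F3 + 5 + 10 = F3 + 15 semitones = G#4.
(Also written Ab.)

G#4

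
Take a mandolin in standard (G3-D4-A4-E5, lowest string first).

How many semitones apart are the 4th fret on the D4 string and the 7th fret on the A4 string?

10 semitones

D4 at fret 4 → F#4 (MIDI 66); A4 at fret 7 → E5 (MIDI 76).
66 − 76 = -10, so the two pitches are 10 semitones apart, with E5 the higher.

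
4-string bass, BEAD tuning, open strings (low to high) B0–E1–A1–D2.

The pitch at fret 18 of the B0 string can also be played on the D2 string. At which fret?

3

Fret 18 on B0 is MIDI 23 + 18 = 41 (F2). On the D2 string (open MIDI 38), that pitch is 41 − 38 = fret 3.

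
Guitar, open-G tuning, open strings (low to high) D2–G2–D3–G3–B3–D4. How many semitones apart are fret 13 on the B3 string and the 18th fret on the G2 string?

11 semitones

B3 at fret 13 → C5 (MIDI 72); G2 at fret 18 → C#4 (MIDI 61).
72 − 61 = 11, so the two pitches are 11 semitones apart, with C5 the higher.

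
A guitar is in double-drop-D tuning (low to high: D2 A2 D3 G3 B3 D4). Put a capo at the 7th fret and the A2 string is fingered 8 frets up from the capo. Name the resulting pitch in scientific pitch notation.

C4

The capo raises the open A2 by 7 semitones to E3; fretting 8 more gives A2 + 7 + 8 = A2 + 15 semitones = C4.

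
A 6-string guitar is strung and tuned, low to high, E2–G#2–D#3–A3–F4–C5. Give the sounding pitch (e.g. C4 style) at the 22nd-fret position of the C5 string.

C5 is MIDI 72. Adding 22 gives 94, which is A#6.

A#6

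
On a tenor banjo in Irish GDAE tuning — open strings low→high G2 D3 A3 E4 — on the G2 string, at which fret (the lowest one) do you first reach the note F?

From G2, count semitones up the chromatic scale until reaching F: G–G#–A–A#–…–D#–E–F — 10 steps.

10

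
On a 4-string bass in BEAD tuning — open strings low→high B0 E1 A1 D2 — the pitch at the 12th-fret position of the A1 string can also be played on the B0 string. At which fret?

22

Fret 12 on A1 is MIDI 33 + 12 = 45 (A2). On the B0 string (open MIDI 23), that pitch is 45 − 23 = fret 22.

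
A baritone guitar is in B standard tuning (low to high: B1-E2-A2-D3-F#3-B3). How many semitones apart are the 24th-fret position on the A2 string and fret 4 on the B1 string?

30 semitones

A2 at fret 24 → A4 (MIDI 69); B1 at fret 4 → D#2 (MIDI 39).
69 − 39 = 30, so the two pitches are 30 semitones apart, with A4 the higher.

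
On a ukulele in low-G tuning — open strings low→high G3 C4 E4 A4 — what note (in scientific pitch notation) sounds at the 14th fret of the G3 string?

The open G3 string plus 14 semitones: G–G#–A–A#–…–G–G#–A.
The walk passes from B into C once, so the octave number goes from 3 to 4.

A4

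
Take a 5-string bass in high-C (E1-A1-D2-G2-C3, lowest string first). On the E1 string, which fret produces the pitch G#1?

4

G#1 is 4 semitones above the open E1 (E–F–F#–G–G#), so it sits at fret 4.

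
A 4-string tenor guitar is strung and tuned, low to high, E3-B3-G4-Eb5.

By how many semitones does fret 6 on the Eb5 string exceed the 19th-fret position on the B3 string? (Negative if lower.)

Eb5 at fret 6 → A5 (MIDI 81); B3 at fret 19 → Gb5 (MIDI 78).
81 − 78 = 3, so the two pitches are 3 semitones apart.

3 semitones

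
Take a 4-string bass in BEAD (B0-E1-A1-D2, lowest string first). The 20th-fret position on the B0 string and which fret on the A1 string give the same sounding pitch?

10

Fret 20 on B0 is MIDI 23 + 20 = 43 (G2). On the A1 string (open MIDI 33), that pitch is 43 − 33 = fret 10.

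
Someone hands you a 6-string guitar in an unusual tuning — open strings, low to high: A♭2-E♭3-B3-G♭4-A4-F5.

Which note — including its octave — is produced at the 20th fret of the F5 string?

D♭7

The open F5 string plus 20 semitones: F–Gb–G–Ab–…–B–C–Db.
The walk passes from B into C 2 times, so the octave number goes from 5 to 7.
(Equivalently spelled C♯7.)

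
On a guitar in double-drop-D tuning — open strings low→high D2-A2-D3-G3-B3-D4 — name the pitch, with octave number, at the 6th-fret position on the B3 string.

F4

The open B3 string plus 6 semitones: B–C–C#–D–D#–E–F.
The walk passes from B into C once, so the octave number goes from 3 to 4.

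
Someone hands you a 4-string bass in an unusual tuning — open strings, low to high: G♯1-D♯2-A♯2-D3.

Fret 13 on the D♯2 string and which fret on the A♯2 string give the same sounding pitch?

D♯2 at fret 13 is D♯2 + 13 semitones = E3.
The open A♯2 string is 7 semitones above the open D♯2, so the same pitch on the A♯2 string lies at fret 13 − 7 = 6.

6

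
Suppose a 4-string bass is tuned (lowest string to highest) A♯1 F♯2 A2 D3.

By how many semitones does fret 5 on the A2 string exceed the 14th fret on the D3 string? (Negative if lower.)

-14 semitones

A2 at fret 5 → D3 (MIDI 50); D3 at fret 14 → E4 (MIDI 64).
50 − 64 = -14, so the two pitches are 14 semitones apart.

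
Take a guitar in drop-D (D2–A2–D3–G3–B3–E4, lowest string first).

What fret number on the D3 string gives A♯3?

8

A♯3 is 8 semitones above the open D3 (D–D#–E–F–F#–G–G#–A–A#), so it sits at fret 8.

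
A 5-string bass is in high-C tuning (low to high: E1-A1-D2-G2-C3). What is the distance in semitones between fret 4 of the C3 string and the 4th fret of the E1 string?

20 semitones

C3 at fret 4 → E3 (MIDI 52); E1 at fret 4 → G#1 (MIDI 32).
52 − 32 = 20, so the two pitches are 20 semitones apart, with E3 the higher.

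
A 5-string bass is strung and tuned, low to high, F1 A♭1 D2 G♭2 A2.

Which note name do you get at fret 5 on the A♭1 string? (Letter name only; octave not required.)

D♭

The open A♭1 string plus 5 semitones: Ab–A–Bb–B–C–Db.
(Equivalently spelled C♯.)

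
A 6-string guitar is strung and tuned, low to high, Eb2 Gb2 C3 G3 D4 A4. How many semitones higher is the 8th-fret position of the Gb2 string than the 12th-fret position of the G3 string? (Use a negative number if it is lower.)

-17 semitones

Gb2 at fret 8 → D3 (MIDI 50); G3 at fret 12 → G4 (MIDI 67).
50 − 67 = -17, so the two pitches are 17 semitones apart.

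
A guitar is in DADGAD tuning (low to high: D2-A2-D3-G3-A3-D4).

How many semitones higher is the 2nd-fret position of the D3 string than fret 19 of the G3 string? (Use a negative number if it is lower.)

D3 at fret 2 → E3 (MIDI 52); G3 at fret 19 → D5 (MIDI 74).
52 − 74 = -22, so the two pitches are 22 semitones apart.

-22 semitones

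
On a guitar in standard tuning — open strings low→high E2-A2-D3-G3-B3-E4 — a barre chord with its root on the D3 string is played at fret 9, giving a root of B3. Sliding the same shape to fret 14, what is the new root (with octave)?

Moving from fret 9 to fret 14 shifts the root by 5 semitones.
B3 up 5 semitones is E4.

E4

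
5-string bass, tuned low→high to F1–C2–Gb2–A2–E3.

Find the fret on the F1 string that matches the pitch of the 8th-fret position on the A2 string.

A2 at fret 8 is A2 + 8 semitones = F3.
The open F1 string is 16 semitones below the open A2, so the same pitch on the F1 string lies at fret 8 + 16 = 24.

24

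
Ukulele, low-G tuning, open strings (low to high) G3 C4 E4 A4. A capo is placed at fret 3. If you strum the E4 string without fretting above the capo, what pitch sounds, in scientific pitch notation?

The capo raises the open E4 by 3 semitones to G4; fretting 0 more gives E4 + 3 + 0 = E4 + 3 semitones = G4.

G4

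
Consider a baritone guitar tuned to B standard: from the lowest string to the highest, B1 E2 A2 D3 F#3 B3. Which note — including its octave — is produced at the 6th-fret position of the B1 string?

Each fret is one semitone, so B1 + 6 = F2.

F2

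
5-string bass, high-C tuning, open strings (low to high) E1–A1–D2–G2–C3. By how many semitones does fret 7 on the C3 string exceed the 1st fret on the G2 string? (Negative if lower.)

C3 at fret 7 → G3 (MIDI 55); G2 at fret 1 → G♯2 (MIDI 44).
55 − 44 = 11, so the two pitches are 11 semitones apart.

11 semitones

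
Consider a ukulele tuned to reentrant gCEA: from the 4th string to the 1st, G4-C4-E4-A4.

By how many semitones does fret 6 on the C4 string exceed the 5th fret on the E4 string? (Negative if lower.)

-3 semitones

C4 at fret 6 → F#4 (MIDI 66); E4 at fret 5 → A4 (MIDI 69).
66 − 69 = -3, so the two pitches are 3 semitones apart.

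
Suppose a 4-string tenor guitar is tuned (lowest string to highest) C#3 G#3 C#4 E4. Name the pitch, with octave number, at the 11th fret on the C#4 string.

C5

The open C#4 string plus 11 semitones: C#–D–D#–E–…–A#–B–C.
The walk passes from B into C once, so the octave number goes from 4 to 5.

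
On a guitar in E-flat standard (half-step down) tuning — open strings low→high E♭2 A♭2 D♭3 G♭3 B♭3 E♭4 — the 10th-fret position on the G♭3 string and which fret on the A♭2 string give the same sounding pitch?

20

Fret 10 on G♭3 is MIDI 54 + 10 = 64 (E4). On the A♭2 string (open MIDI 44), that pitch is 64 − 44 = fret 20.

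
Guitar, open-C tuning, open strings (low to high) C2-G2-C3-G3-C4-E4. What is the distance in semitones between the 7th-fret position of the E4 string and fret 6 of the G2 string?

22 semitones

E4 at fret 7 → B4 (MIDI 71); G2 at fret 6 → C#3 (MIDI 49).
71 − 49 = 22, so the two pitches are 22 semitones apart, with B4 the higher.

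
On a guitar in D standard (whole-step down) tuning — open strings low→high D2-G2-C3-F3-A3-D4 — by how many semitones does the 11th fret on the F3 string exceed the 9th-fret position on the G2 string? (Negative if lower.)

F3 at fret 11 → E4 (MIDI 64); G2 at fret 9 → E3 (MIDI 52).
64 − 52 = 12, so the two pitches are 12 semitones apart.

12 semitones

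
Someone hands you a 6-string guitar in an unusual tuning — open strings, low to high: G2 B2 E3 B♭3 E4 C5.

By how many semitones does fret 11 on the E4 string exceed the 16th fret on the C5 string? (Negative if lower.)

-13 semitones

E4 at fret 11 → E♭5 (MIDI 75); C5 at fret 16 → E6 (MIDI 88).
75 − 88 = -13, so the two pitches are 13 semitones apart.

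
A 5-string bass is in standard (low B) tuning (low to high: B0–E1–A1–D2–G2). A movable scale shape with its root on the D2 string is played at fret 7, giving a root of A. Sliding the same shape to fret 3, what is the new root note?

F

Moving from fret 7 to fret 3 shifts the root by -4 semitones.
A down 4 semitones is F.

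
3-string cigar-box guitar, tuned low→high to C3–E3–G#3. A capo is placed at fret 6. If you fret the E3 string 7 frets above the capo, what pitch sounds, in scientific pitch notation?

The capo raises the open E3 by 6 semitones to A#3; fretting 7 more gives E3 + 6 + 7 = E3 + 13 semitones = F4.

F4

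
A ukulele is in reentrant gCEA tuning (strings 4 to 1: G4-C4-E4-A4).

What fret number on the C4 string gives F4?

F4 is 5 semitones above the open C4 (C–C#–D–D#–E–F), so it sits at fret 5.

5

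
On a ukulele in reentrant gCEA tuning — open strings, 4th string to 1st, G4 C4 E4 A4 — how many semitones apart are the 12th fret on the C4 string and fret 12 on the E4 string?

C4 at fret 12 → C5 (MIDI 72); E4 at fret 12 → E5 (MIDI 76).
72 − 76 = -4, so the two pitches are 4 semitones apart, with E5 the higher.

4 semitones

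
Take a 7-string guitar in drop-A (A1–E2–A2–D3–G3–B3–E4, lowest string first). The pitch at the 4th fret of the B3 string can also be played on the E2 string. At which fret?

23

B3 at fret 4 is B3 + 4 semitones = D#4.
The open E2 string is 19 semitones below the open B3, so the same pitch on the E2 string lies at fret 4 + 19 = 23.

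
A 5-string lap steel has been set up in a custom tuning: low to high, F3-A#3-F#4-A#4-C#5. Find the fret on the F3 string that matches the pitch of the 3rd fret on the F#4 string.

16

Fret 3 on F#4 is MIDI 66 + 3 = 69 (A4). On the F3 string (open MIDI 53), that pitch is 69 − 53 = fret 16.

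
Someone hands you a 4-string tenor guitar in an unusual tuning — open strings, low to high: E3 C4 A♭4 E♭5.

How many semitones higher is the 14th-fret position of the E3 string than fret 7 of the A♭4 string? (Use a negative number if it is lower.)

E3 at fret 14 → G♭4 (MIDI 66); A♭4 at fret 7 → E♭5 (MIDI 75).
66 − 75 = -9, so the two pitches are 9 semitones apart.

-9 semitones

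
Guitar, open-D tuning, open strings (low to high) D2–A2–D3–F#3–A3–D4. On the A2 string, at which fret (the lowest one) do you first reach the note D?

5

From A2, count semitones up the chromatic scale until reaching D: A–A#–B–C–C#–D — 5 steps.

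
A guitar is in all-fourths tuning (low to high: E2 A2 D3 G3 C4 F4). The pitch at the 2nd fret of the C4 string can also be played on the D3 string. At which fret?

C4 at fret 2 is C4 + 2 semitones = D4.
The open D3 string is 10 semitones below the open C4, so the same pitch on the D3 string lies at fret 2 + 10 = 12.

12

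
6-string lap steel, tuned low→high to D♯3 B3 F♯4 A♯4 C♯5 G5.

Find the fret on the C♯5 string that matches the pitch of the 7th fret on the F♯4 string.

F♯4 at fret 7 is F♯4 + 7 semitones = C♯5.
The open C♯5 string is 7 semitones above the open F♯4, so the same pitch on the C♯5 string lies at fret 7 − 7 = 0.

0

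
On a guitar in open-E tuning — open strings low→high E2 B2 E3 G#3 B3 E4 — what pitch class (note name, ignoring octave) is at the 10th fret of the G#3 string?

F#

Each fret is one semitone, so G#3 + 10 = F#.
(Equivalently spelled Gb.)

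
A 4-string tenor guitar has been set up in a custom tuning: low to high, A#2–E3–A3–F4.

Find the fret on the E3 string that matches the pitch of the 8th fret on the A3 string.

A3 at fret 8 is A3 + 8 semitones = F4.
The open E3 string is 5 semitones below the open A3, so the same pitch on the E3 string lies at fret 8 + 5 = 13.

13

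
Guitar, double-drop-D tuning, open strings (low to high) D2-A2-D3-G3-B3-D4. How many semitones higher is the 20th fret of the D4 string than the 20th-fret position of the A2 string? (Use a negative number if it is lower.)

17 semitones

D4 at fret 20 → A♯5 (MIDI 82); A2 at fret 20 → F4 (MIDI 65).
82 − 65 = 17, so the two pitches are 17 semitones apart.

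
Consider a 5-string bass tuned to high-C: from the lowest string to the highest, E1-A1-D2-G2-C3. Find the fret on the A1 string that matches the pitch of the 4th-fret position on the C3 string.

19

Fret 4 on C3 is MIDI 48 + 4 = 52 (E3). On the A1 string (open MIDI 33), that pitch is 52 − 33 = fret 19.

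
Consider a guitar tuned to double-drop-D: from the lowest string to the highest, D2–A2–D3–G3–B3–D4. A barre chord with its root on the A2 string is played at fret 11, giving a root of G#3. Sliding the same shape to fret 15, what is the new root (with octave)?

Moving from fret 11 to fret 15 shifts the root by 4 semitones.
G#3 up 4 semitones is C4.

C4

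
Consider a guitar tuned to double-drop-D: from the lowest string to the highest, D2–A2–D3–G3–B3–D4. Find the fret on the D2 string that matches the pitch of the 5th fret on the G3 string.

Fret 5 on G3 is MIDI 55 + 5 = 60 (C4). On the D2 string (open MIDI 38), that pitch is 60 − 38 = fret 22.

22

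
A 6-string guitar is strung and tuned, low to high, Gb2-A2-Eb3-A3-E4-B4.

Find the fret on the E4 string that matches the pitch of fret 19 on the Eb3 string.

6

Fret 19 on Eb3 is MIDI 51 + 19 = 70 (Bb4). On the E4 string (open MIDI 64), that pitch is 70 − 64 = fret 6.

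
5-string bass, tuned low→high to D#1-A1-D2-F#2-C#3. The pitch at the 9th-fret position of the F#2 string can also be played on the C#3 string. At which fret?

Fret 9 on F#2 is MIDI 42 + 9 = 51 (D#3). On the C#3 string (open MIDI 49), that pitch is 51 − 49 = fret 2.

2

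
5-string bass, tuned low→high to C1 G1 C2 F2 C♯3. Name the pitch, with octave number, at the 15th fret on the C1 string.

The open C1 string plus 15 semitones: C–C#–D–D#–…–C#–D–D#.
The walk passes from B into C once, so the octave number goes from 1 to 2.

D♯2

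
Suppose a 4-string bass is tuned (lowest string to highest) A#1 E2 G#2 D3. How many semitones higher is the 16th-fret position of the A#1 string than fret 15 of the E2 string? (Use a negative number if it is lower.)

A#1 at fret 16 → D3 (MIDI 50); E2 at fret 15 → G3 (MIDI 55).
50 − 55 = -5, so the two pitches are 5 semitones apart.

-5 semitones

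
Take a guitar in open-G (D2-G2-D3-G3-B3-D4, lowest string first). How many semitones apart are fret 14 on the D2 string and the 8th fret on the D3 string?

D2 at fret 14 → E3 (MIDI 52); D3 at fret 8 → A#3 (MIDI 58).
52 − 58 = -6, so the two pitches are 6 semitones apart, with A#3 the higher.

6 semitones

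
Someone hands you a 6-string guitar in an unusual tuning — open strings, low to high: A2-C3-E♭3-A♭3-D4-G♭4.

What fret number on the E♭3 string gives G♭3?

G♭3 is 3 semitones above the open E♭3 (Eb–E–F–Gb), so it sits at fret 3.

3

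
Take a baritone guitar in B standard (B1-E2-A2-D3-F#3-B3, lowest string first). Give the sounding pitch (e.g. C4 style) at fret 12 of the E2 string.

The open E2 string plus 12 semitones: E–F–F#–G–…–D–D#–E.
The walk passes from B into C once, so the octave number goes from 2 to 3.

E3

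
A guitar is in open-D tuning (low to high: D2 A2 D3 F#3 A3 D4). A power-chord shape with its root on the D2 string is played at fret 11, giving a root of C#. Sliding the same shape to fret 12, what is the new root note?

Moving from fret 11 to fret 12 shifts the root by 1 semitone.
C# up 1 semitone is D.

D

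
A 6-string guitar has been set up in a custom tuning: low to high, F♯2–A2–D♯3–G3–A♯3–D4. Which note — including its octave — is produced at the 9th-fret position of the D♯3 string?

C4

The open D♯3 string plus 9 semitones: D#–E–F–F#–G–G#–A–A#–B–C.
The walk passes from B into C once, so the octave number goes from 3 to 4.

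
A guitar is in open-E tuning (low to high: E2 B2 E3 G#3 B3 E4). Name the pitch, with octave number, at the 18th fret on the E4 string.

A#5

The open E4 string plus 18 semitones: E–F–F#–G–…–G#–A–A#.
The walk passes from B into C once, so the octave number goes from 4 to 5.
(Equivalently spelled Bb5.)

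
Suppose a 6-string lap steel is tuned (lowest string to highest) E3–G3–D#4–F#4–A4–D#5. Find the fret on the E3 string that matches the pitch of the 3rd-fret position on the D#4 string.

14

D#4 at fret 3 is D#4 + 3 semitones = F#4.
The open E3 string is 11 semitones below the open D#4, so the same pitch on the E3 string lies at fret 3 + 11 = 14.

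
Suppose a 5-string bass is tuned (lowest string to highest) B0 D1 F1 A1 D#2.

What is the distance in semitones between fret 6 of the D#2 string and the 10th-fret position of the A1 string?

2 semitones

D#2 at fret 6 → A2 (MIDI 45); A1 at fret 10 → G2 (MIDI 43).
45 − 43 = 2, so the two pitches are 2 semitones apart, with A2 the higher.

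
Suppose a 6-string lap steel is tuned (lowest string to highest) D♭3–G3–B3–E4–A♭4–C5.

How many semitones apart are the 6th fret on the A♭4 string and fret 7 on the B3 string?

A♭4 at fret 6 → D5 (MIDI 74); B3 at fret 7 → G♭4 (MIDI 66).
74 − 66 = 8, so the two pitches are 8 semitones apart, with D5 the higher.

8 semitones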